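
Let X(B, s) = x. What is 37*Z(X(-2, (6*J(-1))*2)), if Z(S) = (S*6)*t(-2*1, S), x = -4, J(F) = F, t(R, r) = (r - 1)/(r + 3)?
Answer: -4440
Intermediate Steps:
t(R, r) = (-1 + r)/(3 + r)
X(B, s) = -4
Z(S) = 6*S*(-1 + S)/(3 + S) (Z(S) = (S*6)*((-1 + S)/(3 + S)) = (6*S)*((-1 + S)/(3 + S)) = 6*S*(-1 + S)/(3 + S))
37*Z(X(-2, (6*J(-1))*2)) = 37*(6*(-4)*(-1 - 4)/(3 - 4)) = 37*(6*(-4)*(-5)/(-1)) = 37*(6*(-4)*(-1)*(-5)) = 37*(-120) = -4440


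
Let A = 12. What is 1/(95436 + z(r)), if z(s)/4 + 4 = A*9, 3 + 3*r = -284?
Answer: 1/95852 ≈ 1.0433e-5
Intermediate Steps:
r = -287/3 (r = -1 + (⅓)*(-284) = -1 - 284/3 = -287/3 ≈ -95.667)
z(s) = 416 (z(s) = -16 + 4*(12*9) = -16 + 4*108 = -16 + 432 = 416)
1/(95436 + z(r)) = 1/(95436 + 416) = 1/95852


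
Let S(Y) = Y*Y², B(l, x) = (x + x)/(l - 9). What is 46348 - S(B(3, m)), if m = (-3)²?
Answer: 46375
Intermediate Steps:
m = 9
B(l, x) = 2*x/(-9 + l) (B(l, x) = (2*x)/(-9 + l) = 2*x/(-9 + l))
S(Y) = Y³
46348 - S(B(3, m)) = 46348 - (2*9/(-9 + 3))³ = 46348 - (2*9/(-6))³ = 46348 - (2*9*(-⅙))³ = 46348 - 1*(-3)³ = 46348 - 1*(-27) = 46348 + 27 = 46375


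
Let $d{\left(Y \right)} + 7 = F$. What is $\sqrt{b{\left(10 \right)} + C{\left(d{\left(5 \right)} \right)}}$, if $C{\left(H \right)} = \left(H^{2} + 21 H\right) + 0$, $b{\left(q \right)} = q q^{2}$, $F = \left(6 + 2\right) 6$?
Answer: $\sqrt{3542} \approx 59.515$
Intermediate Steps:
$F = 48$ ($F = 8 \cdot 6 = 48$)
$d{\left(Y \right)} = 41$ ($d{\left(Y \right)} = -7 + 48 = 41$)
$b{\left(q \right)} = q^{3}$
$C{\left(H \right)} = H^{2} + 21 H$
$\sqrt{b{\left(10 \right)} + C{\left(d{\left(5 \right)} \right)}} = \sqrt{10^{3} + 41 \left(21 + 41\right)} = \sqrt{1000 + 41 \cdot 62} = \sqrt{1000 + 2542} = \sqrt{3542}$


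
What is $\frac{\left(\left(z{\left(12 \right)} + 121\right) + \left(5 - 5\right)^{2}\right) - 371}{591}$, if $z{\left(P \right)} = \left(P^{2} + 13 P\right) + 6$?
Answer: $\frac{56}{591} \approx 0.094755$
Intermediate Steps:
$z{\left(P \right)} = 6 + P^{2} + 13 P$
$\frac{\left(\left(z{\left(12 \right)} + 121\right) + \left(5 - 5\right)^{2}\right) - 371}{591} = \frac{\left(\left(\left(6 + 12^{2} + 13 \cdot 12\right) + 121\right) + \left(5 - 5\right)^{2}\right) - 371}{591} = \left(\left(\left(\left(6 + 144 + 156\right) + 121\right) + 0^{2}\right) - 371\right) \frac{1}{591} = \left(\left(\left(306 + 121\right) + 0\right) - 371\right) \frac{1}{591} = \left(\left(427 + 0\right) - 371\right) \frac{1}{591} = \left(427 - 371\right) \frac{1}{591} = 56 \cdot \frac{1}{591} = \frac{56}{591}$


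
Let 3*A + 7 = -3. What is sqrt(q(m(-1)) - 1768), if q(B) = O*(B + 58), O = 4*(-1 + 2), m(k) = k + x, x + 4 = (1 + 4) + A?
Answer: 2*I*sqrt(3486)/3 ≈ 39.362*I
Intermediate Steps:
A = -10/3 (A = -7/3 + (1/3)*(-3) = -7/3 - 1 = -10/3 ≈ -3.3333)
x = -7/3 (x = -4 + ((1 + 4) - 10/3) = -4 + (5 - 10/3) = -4 + 5/3 = -7/3 ≈ -2.3333)
m(k) = -7/3 + k (m(k) = k - 7/3 = -7/3 + k)
O = 4 (O = 4*1 = 4)
q(B) = 232 + 4*B (q(B) = 4*(B + 58) = 4*(58 + B) = 232 + 4*B)
sqrt(q(m(-1)) - 1768) = sqrt((232 + 4*(-7/3 - 1)) - 1768) = sqrt((232 + 4*(-10/3)) - 1768) = sqrt((232 - 40/3) - 1768) = sqrt(656/3 - 1768) = sqrt(-4648/3) = 2*I*sqrt(3486)/3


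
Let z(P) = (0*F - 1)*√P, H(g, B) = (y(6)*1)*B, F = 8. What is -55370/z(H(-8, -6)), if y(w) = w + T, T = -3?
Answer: -27685*I*√2/3 ≈ -13051.0*I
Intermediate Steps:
y(w) = -3 + w (y(w) = w - 3 = -3 + w)
H(g, B) = 3*B (H(g, B) = ((-3 + 6)*1)*B = (3*1)*B = 3*B)
z(P) = -√P (z(P) = (0*8 - 1)*√P = (0 - 1)*√P = -√P)
-55370/z(H(-8, -6)) = -55370*I*√2/6 = -27685*I*√2/3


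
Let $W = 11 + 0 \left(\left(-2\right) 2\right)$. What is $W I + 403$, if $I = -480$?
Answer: $-4877$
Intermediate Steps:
$W = 11$ ($W = 11 + 0 \left(-4\right) = 11 + 0 = 11$)
$W I + 403 = 11 \left(-480\right) + 403 = -5280 + 403 = -4877$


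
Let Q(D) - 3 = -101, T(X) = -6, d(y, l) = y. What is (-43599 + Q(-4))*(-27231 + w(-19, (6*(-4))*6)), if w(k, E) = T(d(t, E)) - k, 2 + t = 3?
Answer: 1189344946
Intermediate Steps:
t = 1 (t = -2 + 3 = 1)
Q(D) = -98 (Q(D) = 3 - 101 = -98)
w(k, E) = -6 - k
(-43599 + Q(-4))*(-27231 + w(-19, (6*(-4))*6)) = (-43599 - 98)*(-27231 + (-6 - 1*(-19))) = -43697*(-27231 + (-6 + 19)) = -43697*(-27231 + 13) = -43697*(-27218) = 1189344946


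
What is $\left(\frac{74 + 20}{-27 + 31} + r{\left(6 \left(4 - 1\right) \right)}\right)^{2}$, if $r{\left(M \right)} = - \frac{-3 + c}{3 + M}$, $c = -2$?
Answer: $\frac{994009}{1764} \approx 563.5$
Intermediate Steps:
$r{\left(M \right)} = \frac{5}{3 + M}$ ($r{\left(M \right)} = - \frac{-3 - 2}{3 + M} = - \frac{-5}{3 + M} = \frac{5}{3 + M}$)
$\left(\frac{74 + 20}{-27 + 31} + r{\left(6 \left(4 - 1\right) \right)}\right)^{2} = \left(\frac{74 + 20}{-27 + 31} + \frac{5}{3 + 6 \left(4 - 1\right)}\right)^{2} = \left(\frac{94}{4} + \frac{5}{3 + 6 \cdot 3}\right)^{2} = \left(94 \cdot \frac{1}{4} + \frac{5}{3 + 18}\right)^{2} = \left(\frac{47}{2} + \frac{5}{21}\right)^{2} = \left(\frac{997}{42}\right)^{2} = \frac{994009}{1764}$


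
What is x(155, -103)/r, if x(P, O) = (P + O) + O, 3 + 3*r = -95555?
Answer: 153/95558 ≈ 0.0016011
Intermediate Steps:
r = -95558/3 (r = -1 + (1/3)*(-95555) = -1 - 95555/3 = -95558/3 ≈ -31853.)
x(P, O) = P + 2*O (x(P, O) = (O + P) + O = P + 2*O)
x(155, -103)/r = (155 + 2*(-103))/(-95558/3) = (155 - 206)*(-3/95558) = -51*(-3/95558) = 153/95558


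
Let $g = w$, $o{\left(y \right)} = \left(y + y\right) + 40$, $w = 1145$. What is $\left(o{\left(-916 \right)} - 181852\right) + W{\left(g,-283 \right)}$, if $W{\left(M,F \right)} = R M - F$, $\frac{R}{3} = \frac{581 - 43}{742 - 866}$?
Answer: $- \frac{12292397}{62} \approx -1.9826 \cdot 10^{5}$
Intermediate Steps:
$R = - \frac{807}{62}$ ($R = 3 \frac{581 - 43}{742 - 866} = 3 \frac{538}{-124} = 3 \cdot 538 \left(- \frac{1}{124}\right) = 3 \left(- \frac{269}{62}\right) = - \frac{807}{62} \approx -13.016$)
$o{\left(y \right)} = 40 + 2 y$ ($o{\left(y \right)} = 2 y + 40 = 40 + 2 y$)
$g = 1145$
$W{\left(M,F \right)} = - F - \frac{807 M}{62}$ ($W{\left(M,F \right)} = - \frac{807 M}{62} - F = - F - \frac{807 M}{62}$)
$\left(o{\left(-916 \right)} - 181852\right) + W{\left(g,-283 \right)} = \left(\left(40 + 2 \left(-916\right)\right) - 181852\right) - \frac{906469}{62} = \left(\left(40 - 1832\right) - 181852\right) + \left(283 - \frac{924015}{62}\right) = \left(-1792 - 181852\right) - \frac{906469}{62} = -183644 - \frac{906469}{62} = - \frac{12292397}{62}$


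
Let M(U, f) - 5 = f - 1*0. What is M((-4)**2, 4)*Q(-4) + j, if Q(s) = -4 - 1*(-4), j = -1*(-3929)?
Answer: 3929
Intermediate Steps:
j = 3929
M(U, f) = 5 + f (M(U, f) = 5 + (f - 1*0) = 5 + (f + 0) = 5 + f)
Q(s) = 0 (Q(s) = -4 + 4 = 0)
M((-4)**2, 4)*Q(-4) + j = (5 + 4)*0 + 3929 = 9*0 + 3929 = 0 + 3929 = 3929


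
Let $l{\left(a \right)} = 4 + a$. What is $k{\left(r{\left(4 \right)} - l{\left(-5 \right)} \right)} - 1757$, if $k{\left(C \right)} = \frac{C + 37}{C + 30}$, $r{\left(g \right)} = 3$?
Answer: $- \frac{59697}{34} \approx -1755.8$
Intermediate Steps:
$k{\left(C \right)} = \frac{37 + C}{30 + C}$
$k{\left(r{\left(4 \right)} - l{\left(-5 \right)} \right)} - 1757 = \frac{37 + \left(3 - \left(4 - 5\right)\right)}{30 + \left(3 - \left(4 - 5\right)\right)} - 1757 = \frac{37 + \left(3 - -1\right)}{30 + \left(3 - -1\right)} - 1757 = \frac{37 + \left(3 + 1\right)}{30 + \left(3 + 1\right)} - 1757 = \frac{37 + 4}{30 + 4} - 1757 = \frac{1}{34} \cdot 41 - 1757 = \frac{41}{34} - 1757 = - \frac{59697}{34}$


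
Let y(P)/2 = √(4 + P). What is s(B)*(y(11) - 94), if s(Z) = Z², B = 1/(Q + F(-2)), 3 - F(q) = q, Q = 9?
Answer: -47/98 + √15/98 ≈ -0.44007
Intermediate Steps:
F(q) = 3 - q
y(P) = 2*√(4 + P)
B = 1/14 (B = 1/(9 + (3 - 1*(-2))) = 1/(9 + (3 + 2)) = 1/(9 + 5) = 1/14 ≈ 0.071429)
s(B)*(y(11) - 94) = (1/14)²*(2*√(4 + 11) - 94) = (2*√15 - 94)/196 = (-94 + 2*√15)/196 = -47/98 + √15/98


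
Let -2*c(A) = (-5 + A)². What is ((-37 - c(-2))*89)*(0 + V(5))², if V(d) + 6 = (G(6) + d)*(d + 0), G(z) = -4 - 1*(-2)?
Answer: -180225/2 ≈ -90113.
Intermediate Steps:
G(z) = -2 (G(z) = -4 + 2 = -2)
c(A) = -(-5 + A)²/2
V(d) = -6 + d*(-2 + d) (V(d) = -6 + (-2 + d)*(d + 0) = -6 + (-2 + d)*d = -6 + d*(-2 + d))
((-37 - c(-2))*89)*(0 + V(5))² = ((-37 - (-1)*(-5 - 2)²/2)*89)*(0 + (-6 + 5² - 2*5))² = ((-37 - (-1)*(-7)²/2)*89)*(0 + (-6 + 25 - 10))² = ((-37 - (-1)*49/2)*89)*(0 + 9)² = ((-37 - 1*(-49/2))*89)*9² = ((-37 + 49/2)*89)*81 = -25/2*89*81 = -2225/2*81 = -180225/2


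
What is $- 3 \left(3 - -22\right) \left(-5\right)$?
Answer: $375$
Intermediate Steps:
$- 3 \left(3 - -22\right) \left(-5\right) = - 3 \left(3 + 22\right) \left(-5\right) = \left(-3\right) 25 \left(-5\right) = \left(-75\right) \left(-5\right) = 375$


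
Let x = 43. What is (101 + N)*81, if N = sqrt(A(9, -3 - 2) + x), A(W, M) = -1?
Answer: 8181 + 81*sqrt(42) ≈ 8705.9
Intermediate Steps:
N = sqrt(42) (N = sqrt(-1 + 43) = sqrt(42) ≈ 6.4807)
(101 + N)*81 = (101 + sqrt(42))*81 = 8181 + 81*sqrt(42)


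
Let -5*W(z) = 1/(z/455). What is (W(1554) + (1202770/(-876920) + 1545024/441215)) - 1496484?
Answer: -6426946716661038407/4294703861580 ≈ -1.4965e+6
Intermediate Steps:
W(z) = -91/z (W(z) = -455/z/5 = -91/z)
(W(1554) + (1202770/(-876920) + 1545024/441215)) - 1496484 = (-91/1554 + (1202770/(-876920) + 1545024/441215)) - 1496484 = (-91*1/1554 + (1202770*(-1/876920) + 1545024*(1/441215))) - 1496484 = (-13/222 + (-120277/87692 + 1545024/441215)) - 1496484 = (-13/222 + 82418228053/38691025780) - 1496484 = 8896931646313/4294703861580 - 1496484 = -6426946716661038407/4294703861580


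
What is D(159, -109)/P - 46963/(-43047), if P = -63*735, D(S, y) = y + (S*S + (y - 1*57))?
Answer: 122020937/221476815 ≈ 0.55094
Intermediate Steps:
D(S, y) = -57 + S**2 + 2*y (D(S, y) = y + (S**2 + (y - 57)) = y + (S**2 + (-57 + y)) = y + (-57 + y + S**2) = -57 + S**2 + 2*y)
P = -46305
D(159, -109)/P - 46963/(-43047) = (-57 + 159**2 + 2*(-109))/(-46305) - 46963/(-43047) = (-57 + 25281 - 218)*(-1/46305) - 46963*(-1/43047) = 25006*(-1/46305) + 46963/43047 = -25006/46305 + 46963/43047 = 122020937/221476815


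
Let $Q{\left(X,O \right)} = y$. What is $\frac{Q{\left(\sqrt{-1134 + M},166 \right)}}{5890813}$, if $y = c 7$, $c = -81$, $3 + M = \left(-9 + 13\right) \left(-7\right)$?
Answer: $- \frac{567}{5890813} \approx -9.6252 \cdot 10^{-5}$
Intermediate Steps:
$M = -31$ ($M = -3 + \left(-9 + 13\right) \left(-7\right) = -3 + 4 \left(-7\right) = -3 - 28 = -31$)
$y = -567$ ($y = \left(-81\right) 7 = -567$)
$Q{\left(X,O \right)} = -567$
$\frac{Q{\left(\sqrt{-1134 + M},166 \right)}}{5890813} = - \frac{567}{5890813}$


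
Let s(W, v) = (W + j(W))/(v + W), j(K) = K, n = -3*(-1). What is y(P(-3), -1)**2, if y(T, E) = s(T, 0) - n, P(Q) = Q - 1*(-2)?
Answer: 1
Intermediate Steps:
n = 3
s(W, v) = 2*W/(W + v) (s(W, v) = (W + W)/(v + W) = (2*W)/(W + v) = 2*W/(W + v))
P(Q) = 2 + Q (P(Q) = Q + 2 = 2 + Q)
y(T, E) = -1 (y(T, E) = 2*T/(T + 0) - 1*3 = 2*T/T - 3 = 2 - 3 = -1)
y(P(-3), -1)**2 = (-1)**2 = 1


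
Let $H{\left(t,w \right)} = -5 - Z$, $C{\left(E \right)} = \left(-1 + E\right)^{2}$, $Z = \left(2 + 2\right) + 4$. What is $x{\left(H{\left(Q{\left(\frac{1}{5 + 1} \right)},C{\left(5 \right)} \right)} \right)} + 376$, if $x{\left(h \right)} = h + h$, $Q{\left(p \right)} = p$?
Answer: $350$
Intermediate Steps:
$Z = 8$ ($Z = 4 + 4 = 8$)
$H{\left(t,w \right)} = -13$ ($H{\left(t,w \right)} = -5 - 8 = -13$)
$x{\left(h \right)} = 2 h$
$x{\left(H{\left(Q{\left(\frac{1}{5 + 1} \right)},C{\left(5 \right)} \right)} \right)} + 376 = 2 \left(-13\right) + 376 = -26 + 376 = 350$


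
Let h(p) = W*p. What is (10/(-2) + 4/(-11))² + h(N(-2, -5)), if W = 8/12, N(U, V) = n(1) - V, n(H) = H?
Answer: 3965/121 ≈ 32.769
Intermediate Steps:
N(U, V) = 1 - V
W = ⅔ (W = 8*(1/12) = ⅔ ≈ 0.66667)
h(p) = 2*p/3
(10/(-2) + 4/(-11))² + h(N(-2, -5)) = (10/(-2) + 4/(-11))² + 2*(1 - 1*(-5))/3 = (10*(-½) + 4*(-1/11))² + 2*(1 + 5)/3 = (-5 - 4/11)² + (⅔)*6 = (-59/11)² + 4 = 3481/121 + 4 = 3965/121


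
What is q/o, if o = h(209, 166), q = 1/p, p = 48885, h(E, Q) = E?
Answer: 1/10216965 ≈ 9.7876e-8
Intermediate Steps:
q = 1/48885 ≈ 2.0456e-5
o = 209
q/o = (1/48885)/209 = (1/48885)*(1/209) = 1/10216965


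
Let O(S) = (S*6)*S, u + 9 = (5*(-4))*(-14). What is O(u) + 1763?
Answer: 442409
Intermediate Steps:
u = 271 (u = -9 + (5*(-4))*(-14) = -9 - 20*(-14) = -9 + 280 = 271)
O(S) = 6*S² (O(S) = (6*S)*S = 6*S²)
O(u) + 1763 = 6*271² + 1763 = 6*73441 + 1763 = 440646 + 1763 = 442409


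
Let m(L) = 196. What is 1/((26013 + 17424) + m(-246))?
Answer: 1/43633 ≈ 2.2918e-5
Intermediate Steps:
1/((26013 + 17424) + m(-246)) = 1/((26013 + 17424) + 196) = 1/(43437 + 196) = 1/43633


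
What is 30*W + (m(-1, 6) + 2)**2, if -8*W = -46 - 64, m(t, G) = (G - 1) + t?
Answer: 897/2 ≈ 448.50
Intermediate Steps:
m(t, G) = -1 + G + t (m(t, G) = (-1 + G) + t = -1 + G + t)
W = 55/4 (W = -(-46 - 64)/8 = -1/8*(-110) = 55/4 ≈ 13.750)
30*W + (m(-1, 6) + 2)**2 = 30*(55/4) + ((-1 + 6 - 1) + 2)**2 = 825/2 + (4 + 2)**2 = 825/2 + 6**2 = 825/2 + 36 = 897/2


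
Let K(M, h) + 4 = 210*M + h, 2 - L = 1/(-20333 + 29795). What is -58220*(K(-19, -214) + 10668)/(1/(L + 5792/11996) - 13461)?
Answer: 5299345114912720/189662649579 ≈ 27941.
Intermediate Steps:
L = 18923/9462 (L = 2 - 1/(-20333 + 29795) = 2 - 1/9462 = 18923/9462 ≈ 1.9999)
K(M, h) = -4 + h + 210*M (K(M, h) = -4 + (210*M + h) = -4 + (h + 210*M) = -4 + h + 210*M)
-58220*(K(-19, -214) + 10668)/(1/(L + 5792/11996) - 13461) = -58220*((-4 - 214 + 210*(-19)) + 10668)/(1/(18923/9462 + 5792/11996) - 13461) = -58220*((-4 - 214 - 3990) + 10668)/(1/(18923/9462 + 5792*(1/11996)) - 13461) = -58220*(-4208 + 10668)/(1/(18923/9462 + 1448/2999) - 13461) = -58220*6460/(1/(70451053/28376538) - 13461) = -58220*6460/(28376538/70451053 - 13461) = -58220/((-948313247895/70451053*1/6460)) = -58220/(-189662649579/91022760476) = -58220*(-91022760476/189662649579) = 5299345114912720/189662649579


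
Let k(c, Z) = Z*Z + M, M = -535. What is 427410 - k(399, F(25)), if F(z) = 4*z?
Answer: 417945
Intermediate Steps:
k(c, Z) = -535 + Z² (k(c, Z) = Z*Z - 535 = Z² - 535 = -535 + Z²)
427410 - k(399, F(25)) = 427410 - (-535 + (4*25)²) = 427410 - (-535 + 100²) = 427410 - (-535 + 10000) = 427410 - 1*9465 = 427410 - 9465 = 417945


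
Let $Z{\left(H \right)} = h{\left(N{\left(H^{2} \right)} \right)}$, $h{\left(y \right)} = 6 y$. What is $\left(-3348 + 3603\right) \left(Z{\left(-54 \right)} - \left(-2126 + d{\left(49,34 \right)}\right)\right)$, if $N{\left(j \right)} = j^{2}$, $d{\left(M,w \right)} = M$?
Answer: $13010205315$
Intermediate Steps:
$Z{\left(H \right)} = 6 H^{4}$ ($Z{\left(H \right)} = 6 \left(H^{2}\right)^{2} = 6 H^{4}$)
$\left(-3348 + 3603\right) \left(Z{\left(-54 \right)} - \left(-2126 + d{\left(49,34 \right)}\right)\right) = \left(-3348 + 3603\right) \left(6 \left(-54\right)^{4} + \left(2126 - 49\right)\right) = 255 \left(6 \cdot 8503056 + \left(2126 - 49\right)\right) = 255 \left(51018336 + 2077\right) = 255 \cdot 51020413 = 13010205315$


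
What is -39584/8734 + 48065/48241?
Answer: -744886017/210668447 ≈ -3.5358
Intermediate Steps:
-39584/8734 + 48065/48241 = -39584*1/8734 + 48065*(1/48241) = -19792/4367 + 48065/48241 = -744886017/210668447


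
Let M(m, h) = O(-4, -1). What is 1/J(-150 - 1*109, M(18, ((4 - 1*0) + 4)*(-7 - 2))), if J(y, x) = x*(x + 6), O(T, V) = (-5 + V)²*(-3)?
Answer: 1/11016 ≈ 9.0777e-5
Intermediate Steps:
O(T, V) = -3*(-5 + V)²
M(m, h) = -108 (M(m, h) = -3*(-5 - 1)² = -3*(-6)² = -3*36 = -108)
J(y, x) = x*(6 + x)
1/J(-150 - 1*109, M(18, ((4 - 1*0) + 4)*(-7 - 2))) = 1/(-108*(6 - 108)) = 1/(-108*(-102)) = 1/11016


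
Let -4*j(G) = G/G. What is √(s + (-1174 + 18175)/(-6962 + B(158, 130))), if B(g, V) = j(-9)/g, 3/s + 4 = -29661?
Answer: I*√1664214966323810525235/26105111005 ≈ 1.5627*I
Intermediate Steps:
s = -3/29665 (s = 3/(-4 - 29661) = 3/(-29665) = 3*(-1/29665) = -3/29665 ≈ -0.00010113)
j(G) = -¼ (j(G) = -G/(4*G) = -¼*1 = -¼)
B(g, V) = -1/(4*g)
√(s + (-1174 + 18175)/(-6962 + B(158, 130))) = √(-3/29665 + (-1174 + 18175)/(-6962 - ¼/158)) = √(-3/29665 + 17001/(-6962 - ¼*1/158)) = √(-3/29665 + 17001/(-6962 - 1/632)) = √(-3/29665 + 17001/(-4399985/632)) = √(-3/29665 + 17001*(-632/4399985)) = √(-3/29665 - 10744632/4399985) = √(-63750541647/26105111005) = I*√1664214966323810525235/26105111005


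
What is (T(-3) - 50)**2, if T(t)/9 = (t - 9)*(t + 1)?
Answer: 27556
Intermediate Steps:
T(t) = 9*(1 + t)*(-9 + t) (T(t) = 9*((t - 9)*(t + 1)) = 9*((-9 + t)*(1 + t)) = 9*((1 + t)*(-9 + t)) = 9*(1 + t)*(-9 + t))
(T(-3) - 50)**2 = ((-81 - 72*(-3) + 9*(-3)**2) - 50)**2 = ((-81 + 216 + 9*9) - 50)**2 = ((-81 + 216 + 81) - 50)**2 = (216 - 50)**2 = 166**2 = 27556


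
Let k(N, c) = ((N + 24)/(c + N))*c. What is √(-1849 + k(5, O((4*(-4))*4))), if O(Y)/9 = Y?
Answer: 5*I*√23732473/571 ≈ 42.659*I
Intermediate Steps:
O(Y) = 9*Y
k(N, c) = c*(24 + N)/(N + c) (k(N, c) = ((24 + N)/(N + c))*c = c*(24 + N)/(N + c))
√(-1849 + k(5, O((4*(-4))*4))) = √(-1849 + (9*((4*(-4))*4))*(24 + 5)/(5 + 9*((4*(-4))*4))) = √(-1849 + (9*(-16*4))*29/(5 + 9*(-16*4))) = √(-1849 + (9*(-64))*29/(5 + 9*(-64))) = √(-1849 - 576*29/(5 - 576)) = √(-1849 - 576*29/(-571)) = √(-1849 - 576*(-1/571)*29) = √(-1849 + 16704/571) = √(-1039075/571) = 5*I*√23732473/571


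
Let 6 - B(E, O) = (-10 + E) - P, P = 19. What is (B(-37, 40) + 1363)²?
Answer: 2059225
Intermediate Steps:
B(E, O) = 35 - E (B(E, O) = 6 - ((-10 + E) - 1*19) = 6 - ((-10 + E) - 19) = 6 - (-29 + E) = 6 + (29 - E) = 35 - E)
(B(-37, 40) + 1363)² = ((35 - 1*(-37)) + 1363)² = ((35 + 37) + 1363)² = (72 + 1363)² = 1435² = 2059225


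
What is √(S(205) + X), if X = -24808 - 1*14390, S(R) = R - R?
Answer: I*√39198 ≈ 197.98*I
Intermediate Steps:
S(R) = 0
X = -39198 (X = -24808 - 14390 = -39198)
√(S(205) + X) = √(0 - 39198) = √(-39198) = I*√39198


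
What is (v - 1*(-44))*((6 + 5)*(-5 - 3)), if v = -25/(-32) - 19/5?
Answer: -72127/20 ≈ -3606.4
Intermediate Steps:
v = -483/160 (v = -25*(-1/32) - 19*⅕ = 25/32 - 19/5 = -483/160 ≈ -3.0187)
(v - 1*(-44))*((6 + 5)*(-5 - 3)) = (-483/160 - 1*(-44))*((6 + 5)*(-5 - 3)) = (-483/160 + 44)*(11*(-8)) = (6557/160)*(-88) = -72127/20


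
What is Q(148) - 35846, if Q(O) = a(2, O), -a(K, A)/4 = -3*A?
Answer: -34070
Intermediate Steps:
a(K, A) = 12*A (a(K, A) = -(-12)*A = 12*A)
Q(O) = 12*O
Q(148) - 35846 = 12*148 - 35846 = 1776 - 35846 = -34070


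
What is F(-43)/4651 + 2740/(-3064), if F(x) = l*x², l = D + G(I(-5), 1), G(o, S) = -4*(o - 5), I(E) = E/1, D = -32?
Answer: 8144737/3562666 ≈ 2.2861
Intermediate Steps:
I(E) = E (I(E) = E*1 = E)
G(o, S) = 20 - 4*o (G(o, S) = -4*(-5 + o) = 20 - 4*o)
l = 8 (l = -32 + (20 - 4*(-5)) = -32 + (20 + 20) = -32 + 40 = 8)
F(x) = 8*x²
F(-43)/4651 + 2740/(-3064) = (8*(-43)²)/4651 + 2740/(-3064) = (8*1849)*(1/4651) + 2740*(-1/3064) = 14792*(1/4651) - 685/766 = 14792/4651 - 685/766 = 8144737/3562666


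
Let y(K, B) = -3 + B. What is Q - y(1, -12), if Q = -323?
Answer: -308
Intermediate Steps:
Q - y(1, -12) = -323 - (-3 - 12) = -323 - 1*(-15) = -323 + 15 = -308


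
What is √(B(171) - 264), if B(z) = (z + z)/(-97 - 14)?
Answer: 9*I*√4514/37 ≈ 16.343*I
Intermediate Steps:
B(z) = -2*z/111 (B(z) = (2*z)/(-111) = (2*z)*(-1/111) = -2*z/111)
√(B(171) - 264) = √(-2/111*171 - 264) = √(-114/37 - 264) = √(-9882/37) = 9*I*√4514/37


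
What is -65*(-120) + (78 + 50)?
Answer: 7928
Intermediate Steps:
-65*(-120) + (78 + 50) = 7800 + 128 = 7928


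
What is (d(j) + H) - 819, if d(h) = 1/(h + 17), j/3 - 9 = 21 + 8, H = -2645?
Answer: -453783/131 ≈ -3464.0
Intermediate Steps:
j = 114 (j = 27 + 3*(21 + 8) = 27 + 3*29 = 27 + 87 = 114)
d(h) = 1/(17 + h)
(d(j) + H) - 819 = (1/(17 + 114) - 2645) - 819 = (1/131 - 2645) - 819 = -346494/131 - 819 = -453783/131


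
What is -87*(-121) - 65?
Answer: 10462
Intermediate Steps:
-87*(-121) - 65 = 10527 - 65 = 10462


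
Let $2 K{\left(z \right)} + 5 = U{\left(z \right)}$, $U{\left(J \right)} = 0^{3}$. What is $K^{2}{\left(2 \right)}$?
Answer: $\frac{25}{4} \approx 6.25$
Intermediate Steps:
$U{\left(J \right)} = 0$
$K{\left(z \right)} = - \frac{5}{2}$ ($K{\left(z \right)} = - \frac{5}{2} + \frac{1}{2} \cdot 0 = - \frac{5}{2} + 0 = - \frac{5}{2}$)
$K^{2}{\left(2 \right)} = \left(- \frac{5}{2}\right)^{2} = \frac{25}{4}$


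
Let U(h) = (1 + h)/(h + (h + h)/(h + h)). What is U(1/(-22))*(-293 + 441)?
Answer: 148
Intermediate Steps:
U(h) = 1 (U(h) = (1 + h)/(h + (2*h)/((2*h))) = (1 + h)/(h + (2*h)*(1/(2*h))) = (1 + h)/(h + 1) = (1 + h)/(1 + h) = 1)
U(1/(-22))*(-293 + 441) = 1*(-293 + 441) = 1*148 = 148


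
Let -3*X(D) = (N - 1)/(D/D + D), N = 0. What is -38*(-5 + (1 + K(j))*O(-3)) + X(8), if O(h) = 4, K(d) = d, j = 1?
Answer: -3077/27 ≈ -113.96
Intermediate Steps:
X(D) = 1/(3*(1 + D)) (X(D) = -(0 - 1)/(3*(D/D + D)) = -(-1)/(3*(1 + D)) = 1/(3*(1 + D)))
-38*(-5 + (1 + K(j))*O(-3)) + X(8) = -38*(-5 + (1 + 1)*4) + 1/(3*(1 + 8)) = -38*(-5 + 2*4) + (1/3)/9 = -38*(-5 + 8) + (1/3)*(1/9) = -38*3 + 1/27 = -114 + 1/27 = -3077/27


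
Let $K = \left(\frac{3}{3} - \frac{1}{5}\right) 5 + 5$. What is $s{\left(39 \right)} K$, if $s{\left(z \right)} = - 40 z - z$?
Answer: $-14391$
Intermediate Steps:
$s{\left(z \right)} = - 41 z$
$K = 9$ ($K = \left(3 \cdot \frac{1}{3} - \frac{1}{5}\right) 5 + 5 = \left(1 - \frac{1}{5}\right) 5 + 5 = \frac{4}{5} \cdot 5 + 5 = 4 + 5 = 9$)
$s{\left(39 \right)} K = \left(-41\right) 39 \cdot 9 = \left(-1599\right) 9 = -14391$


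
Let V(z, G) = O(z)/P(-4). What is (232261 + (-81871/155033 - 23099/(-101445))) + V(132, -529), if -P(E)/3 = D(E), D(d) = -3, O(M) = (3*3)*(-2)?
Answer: 3652807515199087/15727322685 ≈ 2.3226e+5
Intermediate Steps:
O(M) = -18 (O(M) = 9*(-2) = -18)
P(E) = 9 (P(E) = -3*(-3) = 9)
V(z, G) = -2 (V(z, G) = -18/9 = -18*⅑ = -2)
(232261 + (-81871/155033 - 23099/(-101445))) + V(132, -529) = (232261 + (-81871/155033 - 23099/(-101445))) - 2 = (232261 + (-81871*1/155033 - 23099*(-1/101445))) - 2 = (232261 + (-81871/155033 + 23099/101445)) - 2 = (232261 - 4724296328/15727322685) - 2 = 3652838969844457/15727322685 - 2 = 3652807515199087/15727322685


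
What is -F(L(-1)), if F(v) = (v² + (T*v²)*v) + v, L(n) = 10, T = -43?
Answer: 42890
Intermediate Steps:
F(v) = v + v² - 43*v³ (F(v) = (v² + (-43*v²)*v) + v = (v² - 43*v³) + v = v + v² - 43*v³)
-F(L(-1)) = -10*(1 + 10 - 43*10²) = -10*(1 + 10 - 43*100) = -10*(1 + 10 - 4300) = -10*(-4289) = -1*(-42890) = 42890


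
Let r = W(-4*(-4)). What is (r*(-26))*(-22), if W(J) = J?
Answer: 9152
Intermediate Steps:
r = 16 (r = -4*(-4) = 16)
(r*(-26))*(-22) = (16*(-26))*(-22) = -416*(-22) = 9152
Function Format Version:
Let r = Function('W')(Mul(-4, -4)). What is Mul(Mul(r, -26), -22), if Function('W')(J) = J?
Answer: 9152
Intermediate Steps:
r = 16 (r = Mul(-4, -4) = 16)
Mul(Mul(r, -26), -22) = Mul(Mul(16, -26), -22) = Mul(-416, -22) = 9152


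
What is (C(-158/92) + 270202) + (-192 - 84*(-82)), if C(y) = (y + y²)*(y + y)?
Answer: 13475865911/48668 ≈ 2.7689e+5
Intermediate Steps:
C(y) = 2*y*(y + y²) (C(y) = (y + y²)*(2*y) = 2*y*(y + y²))
(C(-158/92) + 270202) + (-192 - 84*(-82)) = (2*(-158/92)²*(1 - 158/92) + 270202) + (-192 - 84*(-82)) = (2*(-158*1/92)²*(1 - 158*1/92) + 270202) + (-192 + 6888) = (2*(-79/46)²*(1 - 79/46) + 270202) + 6696 = (2*(6241/2116)*(-33/46) + 270202) + 6696 = (-205953/48668 + 270202) + 6696 = 13149984983/48668 + 6696 = 13475865911/48668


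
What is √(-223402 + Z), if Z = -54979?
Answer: I*√278381 ≈ 527.62*I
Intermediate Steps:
√(-223402 + Z) = √(-223402 - 54979) = √(-278381) = I*√278381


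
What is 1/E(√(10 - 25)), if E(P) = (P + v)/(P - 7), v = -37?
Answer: 137/692 - 15*I*√15/692 ≈ 0.19798 - 0.083952*I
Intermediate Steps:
E(P) = (-37 + P)/(-7 + P) (E(P) = (P - 37)/(P - 7) = (-37 + P)/(-7 + P))
1/E(√(10 - 25)) = 1/((-37 + √(10 - 25))/(-7 + √(10 - 25))) = 1/((-37 + √(-15))/(-7 + √(-15))) = 1/((-37 + I*√15)/(-7 + I*√15)) = (-7 + I*√15)/(-37 + I*√15)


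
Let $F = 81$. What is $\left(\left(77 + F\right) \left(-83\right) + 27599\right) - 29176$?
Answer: $-14691$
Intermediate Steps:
$\left(\left(77 + F\right) \left(-83\right) + 27599\right) - 29176 = \left(\left(77 + 81\right) \left(-83\right) + 27599\right) - 29176 = \left(158 \left(-83\right) + 27599\right) - 29176 = \left(-13114 + 27599\right) - 29176 = 14485 - 29176 = -14691$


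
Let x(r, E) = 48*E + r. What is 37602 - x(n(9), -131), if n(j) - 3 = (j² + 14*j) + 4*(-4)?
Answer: 43696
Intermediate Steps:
n(j) = -13 + j² + 14*j (n(j) = 3 + ((j² + 14*j) + 4*(-4)) = 3 + ((j² + 14*j) - 16) = 3 + (-16 + j² + 14*j) = -13 + j² + 14*j)
x(r, E) = r + 48*E
37602 - x(n(9), -131) = 37602 - ((-13 + 9² + 14*9) + 48*(-131)) = 37602 - ((-13 + 81 + 126) - 6288) = 37602 - (194 - 6288) = 37602 - 1*(-6094) = 37602 + 6094 = 43696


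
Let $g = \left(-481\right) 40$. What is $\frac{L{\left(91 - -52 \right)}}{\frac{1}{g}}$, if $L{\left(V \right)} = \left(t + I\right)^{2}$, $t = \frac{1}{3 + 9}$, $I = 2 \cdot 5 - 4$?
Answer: $- \frac{12816245}{18} \approx -7.1201 \cdot 10^{5}$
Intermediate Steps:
$g = -19240$
$I = 6$ ($I = 10 - 4 = 6$)
$t = \frac{1}{12} \approx 0.083333$
$L{\left(V \right)} = \frac{5329}{144}$ ($L{\left(V \right)} = \left(\frac{1}{12} + 6\right)^{2} = \left(\frac{73}{12}\right)^{2} = \frac{5329}{144}$)
$\frac{L{\left(91 - -52 \right)}}{\frac{1}{g}} = \frac{5329}{144 \frac{1}{-19240}} = \frac{5329}{144 \left(- \frac{1}{19240}\right)} = \frac{5329}{144} \left(-19240\right) = - \frac{12816245}{18}$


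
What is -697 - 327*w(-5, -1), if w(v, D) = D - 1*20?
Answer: 6170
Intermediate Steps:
w(v, D) = -20 + D (w(v, D) = D - 20 = -20 + D)
-697 - 327*w(-5, -1) = -697 - 327*(-20 - 1) = -697 - 327*(-21) = -697 + 6867 = 6170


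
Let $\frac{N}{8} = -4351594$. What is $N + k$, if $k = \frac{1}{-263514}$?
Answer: $- \frac{9173647530529}{263514} \approx -3.4813 \cdot 10^{7}$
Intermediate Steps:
$k = - \frac{1}{263514} \approx -3.7949 \cdot 10^{-6}$
$N = -34812752$ ($N = 8 \left(-4351594\right) = -34812752$)
$N + k = -34812752 - \frac{1}{263514} = - \frac{9173647530529}{263514}$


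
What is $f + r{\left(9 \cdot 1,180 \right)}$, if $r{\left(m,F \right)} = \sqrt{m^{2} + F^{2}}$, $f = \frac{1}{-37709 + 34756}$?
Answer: $- \frac{1}{2953} + 9 \sqrt{401} \approx 180.22$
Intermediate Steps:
$f = - \frac{1}{2953}$ ($f = \frac{1}{-2953} = - \frac{1}{2953} \approx -0.00033864$)
$r{\left(m,F \right)} = \sqrt{F^{2} + m^{2}}$
$f + r{\left(9 \cdot 1,180 \right)} = - \frac{1}{2953} + \sqrt{180^{2} + \left(9 \cdot 1\right)^{2}} = - \frac{1}{2953} + \sqrt{32400 + 9^{2}} = - \frac{1}{2953} + \sqrt{32400 + 81} = - \frac{1}{2953} + \sqrt{32481} = - \frac{1}{2953} + 9 \sqrt{401}$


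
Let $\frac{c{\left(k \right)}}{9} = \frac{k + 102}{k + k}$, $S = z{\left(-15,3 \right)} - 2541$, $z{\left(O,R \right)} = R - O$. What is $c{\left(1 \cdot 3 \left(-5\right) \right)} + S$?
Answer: $- \frac{25491}{10} \approx -2549.1$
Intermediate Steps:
$S = -2523$ ($S = \left(3 - -15\right) - 2541 = \left(3 + 15\right) - 2541 = 18 - 2541 = -2523$)
$c{\left(k \right)} = \frac{9 \left(102 + k\right)}{2 k}$ ($c{\left(k \right)} = 9 \frac{k + 102}{k + k} = 9 \frac{102 + k}{2 k} = \frac{9 \left(102 + k\right)}{2 k}$)
$c{\left(1 \cdot 3 \left(-5\right) \right)} + S = \left(\frac{9}{2} + \frac{459}{1 \cdot 3 \left(-5\right)}\right) - 2523 = \left(\frac{9}{2} + \frac{459}{3 \left(-5\right)}\right) - 2523 = \left(\frac{9}{2} + \frac{459}{-15}\right) - 2523 = \left(\frac{9}{2} + 459 \left(- \frac{1}{15}\right)\right) - 2523 = \left(\frac{9}{2} - \frac{153}{5}\right) - 2523 = - \frac{261}{10} - 2523 = - \frac{25491}{10}$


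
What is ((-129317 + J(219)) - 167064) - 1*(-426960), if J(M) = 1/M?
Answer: 28596802/219 ≈ 1.3058e+5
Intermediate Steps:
((-129317 + J(219)) - 167064) - 1*(-426960) = ((-129317 + 1/219) - 167064) - 1*(-426960) = ((-129317 + 1/219) - 167064) + 426960 = (-28320422/219 - 167064) + 426960 = -64907438/219 + 426960 = 28596802/219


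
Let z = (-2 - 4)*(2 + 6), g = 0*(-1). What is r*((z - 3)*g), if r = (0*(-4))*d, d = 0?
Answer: 0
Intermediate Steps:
g = 0
z = -48 (z = -6*8 = -48)
r = 0 (r = (0*(-4))*0 = 0*0 = 0)
r*((z - 3)*g) = 0*((-48 - 3)*0) = 0*(-51*0) = 0*0 = 0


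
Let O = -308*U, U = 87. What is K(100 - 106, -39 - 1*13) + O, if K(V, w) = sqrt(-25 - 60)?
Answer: -26796 + I*sqrt(85) ≈ -26796.0 + 9.2195*I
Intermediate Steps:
K(V, w) = I*sqrt(85) (K(V, w) = sqrt(-85) = I*sqrt(85))
O = -26796 (O = -308*87 = -26796)
K(100 - 106, -39 - 1*13) + O = I*sqrt(85) - 26796 = -26796 + I*sqrt(85)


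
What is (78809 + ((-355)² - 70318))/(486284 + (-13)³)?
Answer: 134516/484087 ≈ 0.27788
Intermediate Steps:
(78809 + ((-355)² - 70318))/(486284 + (-13)³) = (78809 + (126025 - 70318))/(486284 - 2197) = (78809 + 55707)/484087 = 134516*(1/484087) = 134516/484087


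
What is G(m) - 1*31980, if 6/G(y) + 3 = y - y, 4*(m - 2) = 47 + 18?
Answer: -31982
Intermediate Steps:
m = 73/4 (m = 2 + (47 + 18)/4 = 2 + (¼)*65 = 2 + 65/4 = 73/4 ≈ 18.250)
G(y) = -2 (G(y) = 6/(-3 + (y - y)) = 6/(-3 + 0) = 6/(-3) = 6*(-⅓) = -2)
G(m) - 1*31980 = -2 - 1*31980 = -2 - 31980 = -31982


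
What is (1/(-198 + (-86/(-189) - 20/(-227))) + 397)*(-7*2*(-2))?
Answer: 23541975947/2117873 ≈ 11116.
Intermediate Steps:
(1/(-198 + (-86/(-189) - 20/(-227))) + 397)*(-7*2*(-2)) = (1/(-198 + (-86*(-1/189) - 20*(-1/227))) + 397)*(-14*(-2)) = (1/(-198 + (86/189 + 20/227)) + 397)*28 = (1/(-198 + 23302/42903) + 397)*28 = (1/(-8471492/42903) + 397)*28 = (-42903/8471492 + 397)*28 = (3363139421/8471492)*28 = 23541975947/2117873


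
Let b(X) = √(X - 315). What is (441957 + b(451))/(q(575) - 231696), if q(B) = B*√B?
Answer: -(441957 + 2*√34)/(231696 - 2875*√23) ≈ -2.0282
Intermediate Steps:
q(B) = B^(3/2)
b(X) = √(-315 + X)
(441957 + b(451))/(q(575) - 231696) = (441957 + √(-315 + 451))/(575^(3/2) - 231696) = (441957 + √136)/(2875*√23 - 231696) = (441957 + 2*√34)/(-231696 + 2875*√23)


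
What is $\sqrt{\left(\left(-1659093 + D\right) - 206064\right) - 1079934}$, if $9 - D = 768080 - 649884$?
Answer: $i \sqrt{3063278} \approx 1750.2 i$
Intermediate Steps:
$D = -118187$ ($D = 9 - \left(768080 - 649884\right) = 9 - 118196 = -118187$)
$\sqrt{\left(\left(-1659093 + D\right) - 206064\right) - 1079934} = \sqrt{\left(\left(-1659093 - 118187\right) - 206064\right) - 1079934} = \sqrt{\left(-1777280 - 206064\right) - 1079934} = \sqrt{-1983344 - 1079934} = \sqrt{-3063278} = i \sqrt{3063278}$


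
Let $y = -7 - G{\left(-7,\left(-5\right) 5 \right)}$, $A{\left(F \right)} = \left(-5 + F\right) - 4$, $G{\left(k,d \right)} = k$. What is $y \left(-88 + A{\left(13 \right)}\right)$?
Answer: $0$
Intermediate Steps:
$A{\left(F \right)} = -9 + F$
$y = 0$ ($y = -7 - -7 = -7 + 7 = 0$)
$y \left(-88 + A{\left(13 \right)}\right) = 0 \left(-88 + \left(-9 + 13\right)\right) = 0 \left(-88 + 4\right) = 0 \left(-84\right) = 0$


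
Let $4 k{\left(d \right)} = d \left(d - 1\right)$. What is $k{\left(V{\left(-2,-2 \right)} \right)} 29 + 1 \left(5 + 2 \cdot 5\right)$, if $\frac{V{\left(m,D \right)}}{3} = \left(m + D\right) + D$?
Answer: $\frac{4989}{2} \approx 2494.5$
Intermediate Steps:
$V{\left(m,D \right)} = 3 m + 6 D$ ($V{\left(m,D \right)} = 3 \left(\left(m + D\right) + D\right) = 3 \left(\left(D + m\right) + D\right) = 3 \left(m + 2 D\right) = 3 m + 6 D$)
$k{\left(d \right)} = \frac{d \left(-1 + d\right)}{4}$ ($k{\left(d \right)} = \frac{d \left(d - 1\right)}{4} = \frac{d \left(-1 + d\right)}{4}$)
$k{\left(V{\left(-2,-2 \right)} \right)} 29 + 1 \left(5 + 2 \cdot 5\right) = \frac{\left(3 \left(-2\right) + 6 \left(-2\right)\right) \left(-1 + \left(3 \left(-2\right) + 6 \left(-2\right)\right)\right)}{4} \cdot 29 + 1 \left(5 + 2 \cdot 5\right) = \frac{\left(-6 - 12\right) \left(-1 - 18\right)}{4} \cdot 29 + 1 \left(5 + 10\right) = \frac{1}{4} \left(-18\right) \left(-1 - 18\right) 29 + 1 \cdot 15 = \frac{1}{4} \left(-18\right) \left(-19\right) 29 + 15 = \frac{171}{2} \cdot 29 + 15 = \frac{4959}{2} + 15 = \frac{4989}{2}$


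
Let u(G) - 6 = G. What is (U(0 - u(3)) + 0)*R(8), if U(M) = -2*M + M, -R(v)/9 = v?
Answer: -648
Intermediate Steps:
u(G) = 6 + G
R(v) = -9*v
U(M) = -M
(U(0 - u(3)) + 0)*R(8) = (-(0 - (6 + 3)) + 0)*(-9*8) = (-(0 - 1*9) + 0)*(-72) = (-(0 - 9) + 0)*(-72) = (-1*(-9) + 0)*(-72) = (9 + 0)*(-72) = 9*(-72) = -648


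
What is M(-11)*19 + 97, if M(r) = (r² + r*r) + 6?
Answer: 4809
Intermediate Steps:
M(r) = 6 + 2*r² (M(r) = (r² + r²) + 6 = 2*r² + 6 = 6 + 2*r²)
M(-11)*19 + 97 = (6 + 2*(-11)²)*19 + 97 = (6 + 2*121)*19 + 97 = (6 + 242)*19 + 97 = 248*19 + 97 = 4712 + 97 = 4809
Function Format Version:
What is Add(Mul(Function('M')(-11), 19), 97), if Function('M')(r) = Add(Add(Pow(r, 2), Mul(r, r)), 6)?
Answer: 4809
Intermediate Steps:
Function('M')(r) = Add(6, Mul(2, Pow(r, 2))) (Function('M')(r) = Add(Add(Pow(r, 2), Pow(r, 2)), 6) = Add(Mul(2, Pow(r, 2)), 6) = Add(6, Mul(2, Pow(r, 2))))
Add(Mul(Function('M')(-11), 19), 97) = Add(Mul(Add(6, Mul(2, Pow(-11, 2))), 19), 97) = Add(Mul(Add(6, Mul(2, 121)), 19), 97) = Add(Mul(Add(6, 242), 19), 97) = Add(Mul(248, 19), 97) = Add(4712, 97) = 4809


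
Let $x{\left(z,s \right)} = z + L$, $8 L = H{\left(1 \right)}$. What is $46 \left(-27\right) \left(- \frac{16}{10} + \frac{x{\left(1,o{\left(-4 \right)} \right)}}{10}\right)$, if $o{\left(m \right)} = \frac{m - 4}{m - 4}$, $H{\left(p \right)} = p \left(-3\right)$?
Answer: $\frac{76383}{40} \approx 1909.6$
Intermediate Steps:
$H{\left(p \right)} = - 3 p$
$L = - \frac{3}{8}$ ($L = \frac{\left(-3\right) 1}{8} = \frac{1}{8} \left(-3\right) = - \frac{3}{8} \approx -0.375$)
$o{\left(m \right)} = 1$ ($o{\left(m \right)} = \frac{-4 + m}{-4 + m} = 1$)
$x{\left(z,s \right)} = - \frac{3}{8} + z$ ($x{\left(z,s \right)} = z - \frac{3}{8} = - \frac{3}{8} + z$)
$46 \left(-27\right) \left(- \frac{16}{10} + \frac{x{\left(1,o{\left(-4 \right)} \right)}}{10}\right) = 46 \left(-27\right) \left(- \frac{16}{10} + \frac{- \frac{3}{8} + 1}{10}\right) = - 1242 \left(\left(-16\right) \frac{1}{10} + \frac{5}{8} \cdot \frac{1}{10}\right) = - 1242 \left(- \frac{8}{5} + \frac{1}{16}\right) = \left(-1242\right) \left(- \frac{123}{80}\right) = \frac{76383}{40}$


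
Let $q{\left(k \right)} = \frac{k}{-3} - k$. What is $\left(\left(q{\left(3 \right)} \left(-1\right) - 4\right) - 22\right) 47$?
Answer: $-1034$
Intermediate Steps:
$q{\left(k \right)} = - \frac{4 k}{3}$ ($q{\left(k \right)} = k \left(- \frac{1}{3}\right) - k = - \frac{k}{3} - k = - \frac{4 k}{3}$)
$\left(\left(q{\left(3 \right)} \left(-1\right) - 4\right) - 22\right) 47 = \left(\left(\left(- \frac{4}{3}\right) 3 \left(-1\right) - 4\right) - 22\right) 47 = \left(\left(\left(-4\right) \left(-1\right) - 4\right) - 22\right) 47 = \left(\left(4 - 4\right) - 22\right) 47 = \left(0 - 22\right) 47 = \left(-22\right) 47 = -1034$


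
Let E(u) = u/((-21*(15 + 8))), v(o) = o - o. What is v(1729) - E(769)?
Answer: 769/483 ≈ 1.5921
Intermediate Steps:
v(o) = 0
E(u) = -u/483 (E(u) = u/((-21*23)) = u/(-483) = u*(-1/483) = -u/483)
v(1729) - E(769) = 0 - (-1)*769/483 = 0 - 1*(-769/483) = 0 + 769/483 = 769/483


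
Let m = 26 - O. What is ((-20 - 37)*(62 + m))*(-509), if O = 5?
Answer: 2408079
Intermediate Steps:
m = 21 (m = 26 - 1*5 = 26 - 5 = 21)
((-20 - 37)*(62 + m))*(-509) = ((-20 - 37)*(62 + 21))*(-509) = -57*83*(-509) = -4731*(-509) = 2408079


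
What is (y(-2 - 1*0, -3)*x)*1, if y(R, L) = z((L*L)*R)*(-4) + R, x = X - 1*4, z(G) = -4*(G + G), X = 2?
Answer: 1156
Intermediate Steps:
z(G) = -8*G
x = -2 (x = 2 - 1*4 = 2 - 4 = -2)
y(R, L) = R + 32*R*L² (y(R, L) = -8*L*L*R*(-4) + R = -8*L²*R*(-4) + R = -8*R*L²*(-4) + R = 32*R*L² + R = R + 32*R*L²)
(y(-2 - 1*0, -3)*x)*1 = (((-2 - 1*0)*(1 + 32*(-3)²))*(-2))*1 = (((-2 + 0)*(1 + 32*9))*(-2))*1 = (-2*(1 + 288)*(-2))*1 = (-2*289*(-2))*1 = -578*(-2)*1 = 1156*1 = 1156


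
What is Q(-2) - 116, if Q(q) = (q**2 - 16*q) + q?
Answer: -82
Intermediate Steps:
Q(q) = q**2 - 15*q
Q(-2) - 116 = -2*(-15 - 2) - 116 = -2*(-17) - 116 = 34 - 116 = -82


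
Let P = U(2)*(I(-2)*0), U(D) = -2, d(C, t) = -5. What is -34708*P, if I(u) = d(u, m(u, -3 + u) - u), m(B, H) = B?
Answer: 0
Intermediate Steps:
I(u) = -5
P = 0 (P = -(-10)*0 = -2*0 = 0)
-34708*P = -34708*0 = 0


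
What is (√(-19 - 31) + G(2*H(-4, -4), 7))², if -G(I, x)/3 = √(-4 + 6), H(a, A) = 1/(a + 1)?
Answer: -32 - 60*I ≈ -32.0 - 60.0*I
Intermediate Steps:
H(a, A) = 1/(1 + a)
G(I, x) = -3*√2 (G(I, x) = -3*√(-4 + 6) = -3*√2)
(√(-19 - 31) + G(2*H(-4, -4), 7))² = (√(-19 - 31) - 3*√2)² = (√(-50) - 3*√2)² = (5*I*√2 - 3*√2)² = (-3*√2 + 5*I*√2)²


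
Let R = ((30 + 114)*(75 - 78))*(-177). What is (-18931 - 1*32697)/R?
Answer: -12907/19116 ≈ -0.67519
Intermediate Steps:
R = 76464 (R = (144*(-3))*(-177) = -432*(-177) = 76464)
(-18931 - 1*32697)/R = (-18931 - 1*32697)/76464 = (-18931 - 32697)*(1/76464) = -51628*1/76464 = -12907/19116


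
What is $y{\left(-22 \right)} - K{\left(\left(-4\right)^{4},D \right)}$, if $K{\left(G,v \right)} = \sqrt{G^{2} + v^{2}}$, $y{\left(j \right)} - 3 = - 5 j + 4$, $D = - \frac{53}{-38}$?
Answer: $117 - \frac{\sqrt{94636793}}{38} \approx -139.0$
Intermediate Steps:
$D = \frac{53}{38}$ ($D = \left(-53\right) \left(- \frac{1}{38}\right) = \frac{53}{38} \approx 1.3947$)
$y{\left(j \right)} = 7 - 5 j$ ($y{\left(j \right)} = 3 - \left(-4 + 5 j\right) = 7 - 5 j$)
$y{\left(-22 \right)} - K{\left(\left(-4\right)^{4},D \right)} = \left(7 - -110\right) - \sqrt{\left(\left(-4\right)^{4}\right)^{2} + \left(\frac{53}{38}\right)^{2}} = \left(7 + 110\right) - \sqrt{256^{2} + \frac{2809}{1444}} = 117 - \sqrt{65536 + \frac{2809}{1444}} = 117 - \sqrt{\frac{94636793}{1444}} = 117 - \frac{\sqrt{94636793}}{38}$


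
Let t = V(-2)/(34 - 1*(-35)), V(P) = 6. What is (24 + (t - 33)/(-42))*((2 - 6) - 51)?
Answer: -1316755/966 ≈ -1363.1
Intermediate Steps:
t = 2/23 (t = 6/(34 - 1*(-35)) = 6/(34 + 35) = 6/69 = 6*(1/69) = 2/23 ≈ 0.086957)
(24 + (t - 33)/(-42))*((2 - 6) - 51) = (24 + (2/23 - 33)/(-42))*((2 - 6) - 51) = (24 - 757/23*(-1/42))*(-4 - 51) = (24 + 757/966)*(-55) = (23941/966)*(-55) = -1316755/966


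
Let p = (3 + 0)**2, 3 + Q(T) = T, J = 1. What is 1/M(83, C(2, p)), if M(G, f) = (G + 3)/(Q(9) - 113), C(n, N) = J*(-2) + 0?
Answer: -107/86 ≈ -1.2442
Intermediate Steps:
Q(T) = -3 + T
p = 9 (p = 3**2 = 9)
C(n, N) = -2 (C(n, N) = 1*(-2) + 0 = -2 + 0 = -2)
M(G, f) = -3/107 - G/107 (M(G, f) = (G + 3)/((-3 + 9) - 113) = (3 + G)/(6 - 113) = (3 + G)/(-107) = (3 + G)*(-1/107) = -3/107 - G/107)
1/M(83, C(2, p)) = 1/(-3/107 - 1/107*83) = 1/(-3/107 - 83/107) = 1/(-86/107) = -107/86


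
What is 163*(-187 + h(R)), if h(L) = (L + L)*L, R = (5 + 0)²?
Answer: 173269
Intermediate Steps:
R = 25 (R = 5² = 25)
h(L) = 2*L² (h(L) = (2*L)*L = 2*L²)
163*(-187 + h(R)) = 163*(-187 + 2*25²) = 163*(-187 + 2*625) = 163*(-187 + 1250) = 163*1063 = 173269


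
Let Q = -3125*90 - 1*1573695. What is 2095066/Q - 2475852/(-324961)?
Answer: 3911754545714/602784782145 ≈ 6.4895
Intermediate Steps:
Q = -1854945 (Q = -281250 - 1573695 = -1854945)
2095066/Q - 2475852/(-324961) = 2095066/(-1854945) - 2475852/(-324961) = 2095066*(-1/1854945) - 2475852*(-1/324961) = -2095066/1854945 + 2475852/324961 = 3911754545714/602784782145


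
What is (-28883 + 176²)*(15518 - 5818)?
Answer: 20302100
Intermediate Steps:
(-28883 + 176²)*(15518 - 5818) = (-28883 + 30976)*9700 = 2093*9700 = 20302100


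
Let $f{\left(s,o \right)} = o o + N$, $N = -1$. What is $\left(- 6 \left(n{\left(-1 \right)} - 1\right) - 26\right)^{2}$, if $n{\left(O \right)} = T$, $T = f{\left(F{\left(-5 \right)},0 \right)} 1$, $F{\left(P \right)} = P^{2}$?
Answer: $196$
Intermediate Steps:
$f{\left(s,o \right)} = -1 + o^{2}$ ($f{\left(s,o \right)} = o o - 1 = o^{2} - 1 = -1 + o^{2}$)
$T = -1$ ($T = \left(-1 + 0^{2}\right) 1 = \left(-1 + 0\right) 1 = \left(-1\right) 1 = -1$)
$n{\left(O \right)} = -1$
$\left(- 6 \left(n{\left(-1 \right)} - 1\right) - 26\right)^{2} = \left(- 6 \left(-1 - 1\right) - 26\right)^{2} = \left(\left(-6\right) \left(-2\right) - 26\right)^{2} = \left(12 - 26\right)^{2} = \left(-14\right)^{2} = 196$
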